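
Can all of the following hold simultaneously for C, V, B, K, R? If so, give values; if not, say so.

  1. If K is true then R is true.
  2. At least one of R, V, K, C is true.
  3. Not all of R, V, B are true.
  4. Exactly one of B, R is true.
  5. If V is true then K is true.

C = False, V = True, B = False, K = True, R = True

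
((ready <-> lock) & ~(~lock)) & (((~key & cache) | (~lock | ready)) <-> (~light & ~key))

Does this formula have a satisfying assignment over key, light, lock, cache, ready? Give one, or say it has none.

key = False; light = False; lock = True; cache = False; ready = True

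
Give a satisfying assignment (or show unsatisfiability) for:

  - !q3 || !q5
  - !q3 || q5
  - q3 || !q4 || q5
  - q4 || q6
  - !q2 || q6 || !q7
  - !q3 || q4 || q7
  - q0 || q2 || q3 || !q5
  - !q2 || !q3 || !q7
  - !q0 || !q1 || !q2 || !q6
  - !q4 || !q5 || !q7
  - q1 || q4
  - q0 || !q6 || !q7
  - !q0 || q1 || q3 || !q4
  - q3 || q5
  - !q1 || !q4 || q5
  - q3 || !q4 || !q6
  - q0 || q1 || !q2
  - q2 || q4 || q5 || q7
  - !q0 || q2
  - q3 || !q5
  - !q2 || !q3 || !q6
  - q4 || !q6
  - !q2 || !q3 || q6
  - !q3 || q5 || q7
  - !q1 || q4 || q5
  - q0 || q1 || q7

Case q3 = True:
  (!q3 || !q5) forces q5 = False.
  Clause (!q3 || q5) is falsified — contradiction.
Case q3 = False:
  (q3 || q5) forces q5 = True.
  Clause (q3 || !q5) is falsified — contradiction.
Both cases fail, so the formula is unsatisfiable.

UNSATISFIABLE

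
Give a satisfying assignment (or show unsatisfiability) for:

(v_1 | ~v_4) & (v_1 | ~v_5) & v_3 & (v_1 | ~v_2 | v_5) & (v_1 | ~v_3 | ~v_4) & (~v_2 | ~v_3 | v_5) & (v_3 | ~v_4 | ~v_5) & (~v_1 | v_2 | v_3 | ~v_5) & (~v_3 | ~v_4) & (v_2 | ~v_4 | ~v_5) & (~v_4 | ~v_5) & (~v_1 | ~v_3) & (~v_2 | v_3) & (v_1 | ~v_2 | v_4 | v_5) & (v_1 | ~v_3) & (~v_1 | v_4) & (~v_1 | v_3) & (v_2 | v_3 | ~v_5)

UNSATISFIABLE

Case v_3 = True:
  (~v_3 | ~v_4) forces v_4 = False.
  (~v_1 | ~v_3) forces v_1 = False.
  Clause (v_1 | ~v_3) is falsified — contradiction.
Case v_3 = False:
  Clause (v_3) is falsified — contradiction.
Both cases fail, so the formula is unsatisfiable.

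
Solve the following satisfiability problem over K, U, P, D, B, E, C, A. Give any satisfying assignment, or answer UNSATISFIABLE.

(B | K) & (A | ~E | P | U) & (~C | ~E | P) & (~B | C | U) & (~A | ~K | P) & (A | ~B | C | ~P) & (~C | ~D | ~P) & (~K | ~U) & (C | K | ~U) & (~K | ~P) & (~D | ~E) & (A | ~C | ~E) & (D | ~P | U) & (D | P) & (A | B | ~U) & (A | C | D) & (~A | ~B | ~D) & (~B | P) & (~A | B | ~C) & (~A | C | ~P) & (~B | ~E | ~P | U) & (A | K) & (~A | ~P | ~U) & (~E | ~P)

K=T, U=F, P=F, D=T, B=F, E=F, C=F, A=F

Set K = True.
  then (~K | ~U) forces U = False.
  then (~K | ~P) forces P = False.
  then (D | P) forces D = True.
  then (~B | P) forces B = False.
  then (~A | ~K | P) forces A = False.
  then (~D | ~E) forces E = False.
Set C = False.
All clauses satisfied.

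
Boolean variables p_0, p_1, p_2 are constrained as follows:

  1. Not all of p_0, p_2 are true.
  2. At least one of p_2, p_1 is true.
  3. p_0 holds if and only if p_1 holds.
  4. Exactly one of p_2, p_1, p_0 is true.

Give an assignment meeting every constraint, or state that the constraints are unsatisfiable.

p_0=F, p_1=F, p_2=T

  (1) {p_0, p_2}: 1/2 true — not all ✓
  (2) {p_2, p_1}: 1 true — at least one ✓
  (3) p_0=F, p_1=F — same ✓
  (4) {p_2, p_1, p_0}: 1 true — exactly one ✓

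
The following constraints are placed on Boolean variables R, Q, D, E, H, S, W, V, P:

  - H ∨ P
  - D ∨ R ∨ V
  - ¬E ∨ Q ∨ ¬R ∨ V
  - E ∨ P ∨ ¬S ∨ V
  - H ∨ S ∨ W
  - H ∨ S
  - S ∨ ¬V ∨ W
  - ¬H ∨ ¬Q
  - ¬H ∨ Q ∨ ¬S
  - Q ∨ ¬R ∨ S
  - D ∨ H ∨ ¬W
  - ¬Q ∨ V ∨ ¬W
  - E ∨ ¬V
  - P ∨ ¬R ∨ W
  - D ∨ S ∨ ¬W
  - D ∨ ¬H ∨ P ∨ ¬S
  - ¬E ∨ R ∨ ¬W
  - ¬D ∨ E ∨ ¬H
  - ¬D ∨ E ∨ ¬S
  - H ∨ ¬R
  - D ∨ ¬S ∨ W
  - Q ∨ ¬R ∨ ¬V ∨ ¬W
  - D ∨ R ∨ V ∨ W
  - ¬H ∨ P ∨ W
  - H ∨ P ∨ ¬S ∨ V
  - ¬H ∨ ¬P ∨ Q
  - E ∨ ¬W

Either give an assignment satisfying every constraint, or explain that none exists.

Try R = True:
  (H ∨ ¬R) forces H = True.
  (¬H ∨ ¬Q) forces Q = False.
  (¬H ∨ Q ∨ ¬S) forces S = False.
  clause (Q ∨ ¬R ∨ S) is falsified — backtrack.
So R = False.
Set Q = False.
Try D = False:
  (D ∨ R ∨ V) forces V = True.
  (E ∨ ¬V) forces E = True.
  (¬E ∨ R ∨ ¬W) forces W = False.
  (S ∨ ¬V ∨ W) forces S = True.
  clause (D ∨ ¬S ∨ W) is falsified — backtrack.
So D = True.
Try E = False:
  (E ∨ ¬V) forces V = False.
  (¬D ∨ E ∨ ¬H) forces H = False.
  (H ∨ P) forces P = True.
  (H ∨ S) forces S = True.
  clause (¬D ∨ E ∨ ¬S) is falsified — backtrack.
So E = True.
  then (¬E ∨ R ∨ ¬W) forces W = False.
Set H = False.
  then (H ∨ P) forces P = True.
  then (H ∨ S ∨ W) forces S = True.
Set V = True.
All clauses satisfied.

R: False, Q: False, D: True, E: True, H: False, S: True, W: False, V: True, P: True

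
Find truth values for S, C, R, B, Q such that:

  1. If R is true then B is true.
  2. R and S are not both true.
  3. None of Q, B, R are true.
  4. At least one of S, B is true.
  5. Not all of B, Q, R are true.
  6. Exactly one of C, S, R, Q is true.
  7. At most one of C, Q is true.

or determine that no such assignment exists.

S = True; C = False; R = False; B = False; Q = False

  (1) R=F ⇒ B: vacuous ✓
  (2) R=F, S=T — not both ✓
  (3) {Q, B, R}: 0 true — none ✓
  (4) {S, B}: 1 true — at least one ✓
  (5) {B, Q, R}: 0/3 true — not all ✓
  (6) {C, S, R, Q}: 1 true — exactly one ✓
  (7) {C, Q}: 0 true — at most one ✓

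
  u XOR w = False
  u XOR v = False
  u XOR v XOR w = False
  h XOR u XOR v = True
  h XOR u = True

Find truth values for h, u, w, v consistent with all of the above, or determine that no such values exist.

h: True; u: False; w: False; v: False

u XOR w = F XOR F = False ✓
u XOR v = F XOR F = False ✓
u XOR v XOR w = F XOR F XOR F = False ✓
h XOR u XOR v = T XOR F XOR F = True ✓
h XOR u = T XOR F = True ✓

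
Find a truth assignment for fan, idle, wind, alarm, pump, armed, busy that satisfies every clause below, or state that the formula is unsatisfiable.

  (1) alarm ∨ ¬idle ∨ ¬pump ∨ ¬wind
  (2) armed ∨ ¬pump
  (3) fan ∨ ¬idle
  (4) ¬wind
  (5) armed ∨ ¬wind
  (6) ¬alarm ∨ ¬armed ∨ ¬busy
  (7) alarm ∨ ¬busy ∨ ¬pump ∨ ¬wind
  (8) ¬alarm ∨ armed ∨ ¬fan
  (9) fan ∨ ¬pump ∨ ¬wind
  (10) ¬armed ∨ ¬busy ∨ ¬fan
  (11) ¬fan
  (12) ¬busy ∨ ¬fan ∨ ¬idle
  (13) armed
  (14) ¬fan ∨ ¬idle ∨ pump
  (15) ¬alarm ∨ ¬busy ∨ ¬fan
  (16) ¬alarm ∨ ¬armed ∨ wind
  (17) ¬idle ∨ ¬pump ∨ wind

fan = False; idle = False; wind = False; alarm = False; pump = True; armed = True; busy = False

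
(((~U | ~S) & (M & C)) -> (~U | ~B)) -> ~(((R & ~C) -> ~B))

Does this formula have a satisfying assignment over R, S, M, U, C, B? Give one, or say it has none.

R: True; S: False; M: False; U: True; C: False; B: True

  (((~U | ~S) & (M & C)) -> (~U | ~B)) -> ~(((R & ~C) -> ~B)) = True
    ((~U | ~S) & (M & C)) -> (~U | ~B) = True
      (~U | ~S) & (M & C) = False
        ~U | ~S = True
          ~U = False
          ~S = True
        M & C = False
      ~U | ~B = False
        ~U = False
        ~B = False
    ~(((R & ~C) -> ~B)) = True
      (R & ~C) -> ~B = False
        R & ~C = True
          ~C = True
        ~B = False
The formula evaluates to True.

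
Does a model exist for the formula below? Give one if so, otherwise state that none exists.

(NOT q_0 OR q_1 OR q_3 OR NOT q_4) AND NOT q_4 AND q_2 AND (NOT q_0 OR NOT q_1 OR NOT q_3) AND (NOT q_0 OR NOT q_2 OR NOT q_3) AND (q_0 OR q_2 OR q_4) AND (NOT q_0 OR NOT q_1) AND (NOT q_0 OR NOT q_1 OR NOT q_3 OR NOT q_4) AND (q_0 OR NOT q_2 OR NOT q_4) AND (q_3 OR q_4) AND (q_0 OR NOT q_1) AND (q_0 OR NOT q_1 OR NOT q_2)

q_0=F; q_1=F; q_2=T; q_3=T; q_4=F

Unit clause (NOT q_4) forces q_4 = False.
Unit clause (q_2) forces q_2 = True.
In (q_3 OR q_4) only q_3 is left, so q_3 = True.
In (NOT q_0 OR NOT q_2 OR NOT q_3) only NOT q_0 is left, so q_0 = False.
In (q_0 OR NOT q_1) only NOT q_1 is left, so q_1 = False.
All clauses satisfied.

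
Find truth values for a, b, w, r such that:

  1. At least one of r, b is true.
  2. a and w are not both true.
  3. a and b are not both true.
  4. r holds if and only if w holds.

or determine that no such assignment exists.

a = False, b = True, w = False, r = False

  (1) {r, b}: 1 true — at least one ✓
  (2) a=F, w=F — not both ✓
  (3) a=F, b=T — not both ✓
  (4) r=F, w=F — same ✓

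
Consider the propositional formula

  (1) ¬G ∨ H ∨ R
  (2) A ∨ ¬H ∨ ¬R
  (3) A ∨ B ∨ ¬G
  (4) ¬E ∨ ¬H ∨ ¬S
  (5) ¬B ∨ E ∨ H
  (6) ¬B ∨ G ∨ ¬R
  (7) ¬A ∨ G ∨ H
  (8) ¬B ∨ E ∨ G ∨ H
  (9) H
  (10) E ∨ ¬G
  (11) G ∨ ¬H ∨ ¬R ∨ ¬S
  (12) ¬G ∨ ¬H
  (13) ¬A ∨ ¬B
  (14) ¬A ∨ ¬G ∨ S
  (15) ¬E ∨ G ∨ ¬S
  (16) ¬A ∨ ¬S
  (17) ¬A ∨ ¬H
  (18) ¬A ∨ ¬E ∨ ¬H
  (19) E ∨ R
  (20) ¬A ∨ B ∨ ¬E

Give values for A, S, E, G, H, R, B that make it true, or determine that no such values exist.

A = False, S = False, E = True, G = False, H = True, R = False, B = False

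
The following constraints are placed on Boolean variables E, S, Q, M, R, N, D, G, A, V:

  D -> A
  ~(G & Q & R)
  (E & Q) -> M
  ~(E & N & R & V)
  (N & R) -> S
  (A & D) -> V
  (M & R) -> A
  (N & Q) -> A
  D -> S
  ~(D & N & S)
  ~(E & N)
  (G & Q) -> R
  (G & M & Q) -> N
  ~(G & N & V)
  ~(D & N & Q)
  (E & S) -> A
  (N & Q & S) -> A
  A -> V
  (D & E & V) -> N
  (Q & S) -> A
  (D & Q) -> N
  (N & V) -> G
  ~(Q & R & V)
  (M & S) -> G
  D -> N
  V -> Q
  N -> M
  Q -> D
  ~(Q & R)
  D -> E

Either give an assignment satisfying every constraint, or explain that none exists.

E: False, S: True, Q: False, M: False, R: True, N: False, D: False, G: False, A: False, V: False

Set E = False.
  then (~D | E) forces D = False.
  then (D | ~Q) forces Q = False.
  then (Q | ~V) forces V = False.
  then (~A | V) forces A = False.
Set S = True.
Set M = False.
  then (M | ~N) forces N = False.
Set R = True.
Set G = False.
All clauses satisfied.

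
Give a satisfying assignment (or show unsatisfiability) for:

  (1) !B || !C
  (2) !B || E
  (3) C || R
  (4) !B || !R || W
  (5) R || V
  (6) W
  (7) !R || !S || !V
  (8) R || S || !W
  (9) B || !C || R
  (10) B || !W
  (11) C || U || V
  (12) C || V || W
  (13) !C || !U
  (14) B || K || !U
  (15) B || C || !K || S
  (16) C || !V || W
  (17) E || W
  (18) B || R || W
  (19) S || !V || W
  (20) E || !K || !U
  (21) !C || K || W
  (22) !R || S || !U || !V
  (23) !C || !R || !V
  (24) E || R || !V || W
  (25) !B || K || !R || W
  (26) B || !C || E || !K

Unit clause (W) forces W = True.
In (B || !W) only B is left, so B = True.
In (!B || !C) only !C is left, so C = False.
In (!B || E) only E is left, so E = True.
In (C || R) only R is left, so R = True.
Set K = False.
Set V = True.
  then (!R || !S || !V) forces S = False.
  then (!R || S || !U || !V) forces U = False.
All clauses satisfied.

W = True; R = True; E = True; K = False; C = False; V = True; U = False; B = True; S = False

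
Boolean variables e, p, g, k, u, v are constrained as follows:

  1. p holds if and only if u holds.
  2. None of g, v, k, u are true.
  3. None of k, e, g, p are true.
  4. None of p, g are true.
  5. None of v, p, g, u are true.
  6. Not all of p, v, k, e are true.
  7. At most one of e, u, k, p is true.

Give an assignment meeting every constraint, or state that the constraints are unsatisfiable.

e = False, p = False, g = False, k = False, u = False, v = False

  (1) p=F, u=F — same ✓
  (2) {g, v, k, u}: 0 true — none ✓
  (3) {k, e, g, p}: 0 true — none ✓
  (4) {p, g}: 0 true — none ✓
  (5) {v, p, g, u}: 0 true — none ✓
  (6) {p, v, k, e}: 0/4 true — not all ✓
  (7) {e, u, k, p}: 0 true — at most one ✓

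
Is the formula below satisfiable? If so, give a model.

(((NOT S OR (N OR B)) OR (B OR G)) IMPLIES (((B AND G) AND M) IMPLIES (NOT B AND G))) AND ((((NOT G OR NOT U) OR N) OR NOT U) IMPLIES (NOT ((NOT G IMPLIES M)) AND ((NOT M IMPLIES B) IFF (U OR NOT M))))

B: True, N: False, G: False, S: True, M: False, U: False

  ((NOT S OR (N OR B)) OR (B OR G)) IMPLIES (((B AND G) AND M) IMPLIES (NOT B AND G)) = True
    (NOT S OR (N OR B)) OR (B OR G) = True
      NOT S OR (N OR B) = True
        NOT S = False
        N OR B = True
      B OR G = True
    ((B AND G) AND M) IMPLIES (NOT B AND G) = True
      (B AND G) AND M = False
        B AND G = False
      NOT B AND G = False
        NOT B = False
  (((NOT G OR NOT U) OR N) OR NOT U) IMPLIES (NOT ((NOT G IMPLIES M)) AND ((NOT M IMPLIES B) IFF (U OR NOT M))) = True
    ((NOT G OR NOT U) OR N) OR NOT U = True
      (NOT G OR NOT U) OR N = True
        NOT G OR NOT U = True
          NOT G = True
          NOT U = True
      NOT U = True
    NOT ((NOT G IMPLIES M)) AND ((NOT M IMPLIES B) IFF (U OR NOT M)) = True
      NOT ((NOT G IMPLIES M)) = True
        NOT G IMPLIES M = False
          NOT G = True
      (NOT M IMPLIES B) IFF (U OR NOT M) = True
        NOT M IMPLIES B = True
          NOT M = True
        U OR NOT M = True
          NOT M = True
Both conjuncts True, so the formula holds.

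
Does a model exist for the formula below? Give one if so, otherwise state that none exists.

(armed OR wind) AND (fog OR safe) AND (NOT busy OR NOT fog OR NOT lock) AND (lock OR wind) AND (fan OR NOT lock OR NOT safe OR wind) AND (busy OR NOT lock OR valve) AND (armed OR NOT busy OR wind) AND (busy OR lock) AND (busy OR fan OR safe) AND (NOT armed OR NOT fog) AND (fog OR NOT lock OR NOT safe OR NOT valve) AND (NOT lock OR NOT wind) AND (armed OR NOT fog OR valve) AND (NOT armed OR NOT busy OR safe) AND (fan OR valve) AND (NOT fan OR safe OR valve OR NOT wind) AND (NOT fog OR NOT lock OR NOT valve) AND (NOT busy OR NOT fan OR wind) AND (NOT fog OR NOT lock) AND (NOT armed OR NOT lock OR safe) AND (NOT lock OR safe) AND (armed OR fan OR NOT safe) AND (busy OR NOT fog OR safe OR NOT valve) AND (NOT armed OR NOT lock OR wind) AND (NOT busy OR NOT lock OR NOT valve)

Set safe = True.
Try lock = True:
  (NOT lock OR NOT wind) forces wind = False.
  (armed OR wind) forces armed = True.
  clause (NOT armed OR NOT lock OR wind) is falsified — backtrack.
So lock = False.
  then (lock OR wind) forces wind = True.
  then (busy OR lock) forces busy = True.
Set fan = True.
Set valve = True.
Set armed = False.
Set fog = False.
All clauses satisfied.

safe: True; lock: False; wind: True; fan: True; busy: True; valve: True; armed: False; fog: False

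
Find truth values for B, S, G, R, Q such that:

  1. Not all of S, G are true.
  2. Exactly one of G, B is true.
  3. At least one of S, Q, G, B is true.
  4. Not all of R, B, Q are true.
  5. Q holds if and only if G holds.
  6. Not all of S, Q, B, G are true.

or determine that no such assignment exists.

B=T, S=T, G=F, R=F, Q=F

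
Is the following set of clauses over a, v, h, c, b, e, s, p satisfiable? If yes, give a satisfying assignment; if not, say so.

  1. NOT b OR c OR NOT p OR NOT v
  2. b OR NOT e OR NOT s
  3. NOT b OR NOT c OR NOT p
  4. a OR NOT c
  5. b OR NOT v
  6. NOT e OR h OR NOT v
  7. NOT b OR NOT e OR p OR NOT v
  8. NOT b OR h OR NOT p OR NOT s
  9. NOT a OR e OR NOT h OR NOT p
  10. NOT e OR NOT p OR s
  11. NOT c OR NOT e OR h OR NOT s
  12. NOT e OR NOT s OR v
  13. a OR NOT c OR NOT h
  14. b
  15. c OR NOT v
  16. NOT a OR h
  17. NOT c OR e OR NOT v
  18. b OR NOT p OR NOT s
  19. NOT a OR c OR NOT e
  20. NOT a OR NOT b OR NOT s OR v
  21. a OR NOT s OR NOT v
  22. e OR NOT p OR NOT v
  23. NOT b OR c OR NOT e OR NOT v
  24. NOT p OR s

a: False, v: False, h: True, c: False, b: True, e: False, s: False, p: False

Unit clause (b) forces b = True.
Set a = False.
  then (a OR NOT c) forces c = False.
  then (c OR NOT v) forces v = False.
Set h = True.
Set e = False.
Set s = False.
  then (NOT p OR s) forces p = False.
All clauses satisfied.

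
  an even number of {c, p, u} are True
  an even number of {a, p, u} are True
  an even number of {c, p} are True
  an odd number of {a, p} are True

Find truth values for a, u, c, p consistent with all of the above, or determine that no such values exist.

Adding constraints 1, 2, 3, 4 mod 2: every variable appears an even number of times on the left, so the left side is 0.
But the right sides sum to 1 (mod 2). 0 ≠ 1 — the system is inconsistent.

No satisfying assignment exists.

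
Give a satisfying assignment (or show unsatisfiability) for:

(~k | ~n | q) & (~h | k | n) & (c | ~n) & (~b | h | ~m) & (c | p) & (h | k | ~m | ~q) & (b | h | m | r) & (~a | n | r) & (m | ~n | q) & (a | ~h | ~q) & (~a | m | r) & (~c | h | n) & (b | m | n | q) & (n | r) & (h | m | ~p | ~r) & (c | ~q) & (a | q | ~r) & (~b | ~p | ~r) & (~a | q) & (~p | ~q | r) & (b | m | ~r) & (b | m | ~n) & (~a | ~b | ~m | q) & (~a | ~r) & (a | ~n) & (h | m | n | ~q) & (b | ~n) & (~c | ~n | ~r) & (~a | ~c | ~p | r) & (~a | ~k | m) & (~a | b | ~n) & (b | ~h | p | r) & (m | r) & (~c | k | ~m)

Set a = True.
  then (~a | q) forces q = True.
  then (~a | ~r) forces r = False.
  then (m | r) forces m = True.
  then (~a | n | r) forces n = True.
  then (c | ~q) forces c = True.
  then (~p | ~q | r) forces p = False.
  then (b | ~n) forces b = True.
  then (~c | k | ~m) forces k = True.
  then (~b | h | ~m) forces h = True.
All clauses satisfied.

a = True, c = True, h = True, r = False, n = True, b = True, m = True, q = True, k = True, p = False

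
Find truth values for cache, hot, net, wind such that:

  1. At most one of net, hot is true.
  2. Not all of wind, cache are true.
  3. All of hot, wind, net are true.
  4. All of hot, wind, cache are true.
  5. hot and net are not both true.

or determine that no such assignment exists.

Case hot = True:
  (1) with hot=T forces net = False.
  Constraint (3) is violated (net=F) — contradiction.
Case hot = False:
  Constraint (3) is violated (hot=F) — contradiction.
Both cases fail — unsatisfiable.

Unsatisfiable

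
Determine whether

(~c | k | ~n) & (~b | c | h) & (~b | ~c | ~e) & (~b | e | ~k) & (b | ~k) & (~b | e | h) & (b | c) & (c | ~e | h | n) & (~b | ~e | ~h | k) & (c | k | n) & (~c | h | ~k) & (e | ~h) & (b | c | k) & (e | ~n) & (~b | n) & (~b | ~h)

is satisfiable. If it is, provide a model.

b = False, n = False, e = True, k = False, h = False, c = True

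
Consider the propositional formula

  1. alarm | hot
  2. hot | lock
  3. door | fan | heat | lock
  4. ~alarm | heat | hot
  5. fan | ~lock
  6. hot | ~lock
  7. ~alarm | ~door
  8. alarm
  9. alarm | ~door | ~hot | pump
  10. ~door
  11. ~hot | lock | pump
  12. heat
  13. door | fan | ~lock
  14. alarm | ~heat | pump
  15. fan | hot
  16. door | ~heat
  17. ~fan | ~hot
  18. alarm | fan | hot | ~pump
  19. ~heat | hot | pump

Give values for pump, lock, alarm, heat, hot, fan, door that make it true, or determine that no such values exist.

UNSATISFIABLE

Case alarm = True:
  (~alarm | ~door) forces door = False.
  (heat) forces heat = True.
  Clause (door | ~heat) is falsified — contradiction.
Case alarm = False:
  Clause (alarm) is falsified — contradiction.
Both cases fail, so the formula is unsatisfiable.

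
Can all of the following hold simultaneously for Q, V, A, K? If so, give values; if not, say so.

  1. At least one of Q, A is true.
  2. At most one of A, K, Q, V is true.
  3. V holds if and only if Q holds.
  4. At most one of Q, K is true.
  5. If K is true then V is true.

Q=F, V=F, A=T, K=F

  (1) {Q, A}: 1 true — at least one ✓
  (2) {A, K, Q, V}: 1 true — at most one ✓
  (3) V=F, Q=F — same ✓
  (4) {Q, K}: 0 true — at most one ✓
  (5) K=F ⇒ V: vacuous ✓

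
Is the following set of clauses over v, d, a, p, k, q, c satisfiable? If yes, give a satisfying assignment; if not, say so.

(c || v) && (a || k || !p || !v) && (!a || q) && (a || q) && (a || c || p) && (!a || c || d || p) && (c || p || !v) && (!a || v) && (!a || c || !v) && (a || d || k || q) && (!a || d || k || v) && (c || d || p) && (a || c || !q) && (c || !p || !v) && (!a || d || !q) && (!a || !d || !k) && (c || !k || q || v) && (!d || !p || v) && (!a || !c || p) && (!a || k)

v: False, d: True, a: False, p: False, k: False, q: True, c: True

Set v = False.
  then (c || v) forces c = True.
  then (!a || v) forces a = False.
  then (a || q) forces q = True.
Set d = True.
  then (!d || !p || v) forces p = False.
Set k = False.
All clauses satisfied.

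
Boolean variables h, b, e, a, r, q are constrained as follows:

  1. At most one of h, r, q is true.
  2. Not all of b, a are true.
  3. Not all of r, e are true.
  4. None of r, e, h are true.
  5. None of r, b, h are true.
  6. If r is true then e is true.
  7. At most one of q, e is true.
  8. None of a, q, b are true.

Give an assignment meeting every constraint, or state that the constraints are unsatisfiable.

h: False, b: False, e: False, a: False, r: False, q: False

  (1) {h, r, q}: 0 true — at most one ✓
  (2) {b, a}: 0/2 true — not all ✓
  (3) {r, e}: 0/2 true — not all ✓
  (4) {r, e, h}: 0 true — none ✓
  (5) {r, b, h}: 0 true — none ✓
  (6) r=F ⇒ e: vacuous ✓
  (7) {q, e}: 0 true — at most one ✓
  (8) {a, q, b}: 0 true — none ✓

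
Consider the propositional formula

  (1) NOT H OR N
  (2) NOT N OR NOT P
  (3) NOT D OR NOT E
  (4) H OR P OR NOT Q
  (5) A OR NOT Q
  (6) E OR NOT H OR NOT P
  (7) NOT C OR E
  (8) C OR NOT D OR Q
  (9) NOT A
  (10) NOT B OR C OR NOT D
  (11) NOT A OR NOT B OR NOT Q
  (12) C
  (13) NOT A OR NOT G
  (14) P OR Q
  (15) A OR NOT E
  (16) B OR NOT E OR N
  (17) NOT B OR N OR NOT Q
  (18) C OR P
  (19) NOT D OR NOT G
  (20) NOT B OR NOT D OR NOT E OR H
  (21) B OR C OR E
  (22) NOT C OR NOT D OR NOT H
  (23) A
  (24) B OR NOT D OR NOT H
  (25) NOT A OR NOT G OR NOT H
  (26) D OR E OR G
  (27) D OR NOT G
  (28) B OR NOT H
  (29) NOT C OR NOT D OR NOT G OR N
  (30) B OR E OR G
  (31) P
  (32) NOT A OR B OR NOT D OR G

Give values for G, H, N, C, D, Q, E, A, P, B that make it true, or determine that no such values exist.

Case A = True:
  Clause (NOT A) is falsified — contradiction.
Case A = False:
  Clause (A) is falsified — contradiction.
Both cases fail, so the formula is unsatisfiable.

No satisfying assignment exists.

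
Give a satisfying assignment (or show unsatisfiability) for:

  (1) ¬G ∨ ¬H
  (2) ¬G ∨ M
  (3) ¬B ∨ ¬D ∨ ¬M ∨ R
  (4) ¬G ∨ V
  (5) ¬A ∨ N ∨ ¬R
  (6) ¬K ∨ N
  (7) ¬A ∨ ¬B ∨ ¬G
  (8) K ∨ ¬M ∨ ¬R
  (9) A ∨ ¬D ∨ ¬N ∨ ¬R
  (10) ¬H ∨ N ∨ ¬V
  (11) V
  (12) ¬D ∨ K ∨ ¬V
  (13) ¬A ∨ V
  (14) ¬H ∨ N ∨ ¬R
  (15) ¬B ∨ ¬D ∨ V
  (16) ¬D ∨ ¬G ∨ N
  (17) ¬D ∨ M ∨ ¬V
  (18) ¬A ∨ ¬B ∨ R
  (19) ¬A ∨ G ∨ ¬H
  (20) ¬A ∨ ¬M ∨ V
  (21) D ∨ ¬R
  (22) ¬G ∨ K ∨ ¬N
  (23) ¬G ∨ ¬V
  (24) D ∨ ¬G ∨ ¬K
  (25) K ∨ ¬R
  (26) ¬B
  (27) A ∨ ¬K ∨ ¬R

Unit clause (V) forces V = True.
In (¬G ∨ ¬V) only ¬G is left, so G = False.
Unit clause (¬B) forces B = False.
Set N = True.
Set K = False.
  then (¬D ∨ K ∨ ¬V) forces D = False.
  then (D ∨ ¬R) forces R = False.
Set H = False.
Set A = True.
Set M = True.
All clauses satisfied.

N = True; K = False; H = False; A = True; M = True; V = True; G = False; B = False; D = False; R = False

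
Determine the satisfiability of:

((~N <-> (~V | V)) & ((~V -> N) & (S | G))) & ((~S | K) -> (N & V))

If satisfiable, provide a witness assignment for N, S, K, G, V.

N=F, S=T, K=F, G=T, V=T

  (~N <-> (~V | V)) & ((~V -> N) & (S | G)) = True
    ~N <-> (~V | V) = True
      ~N = True
      ~V | V = True
        ~V = False
    (~V -> N) & (S | G) = True
      ~V -> N = True
        ~V = False
      S | G = True
  (~S | K) -> (N & V) = True
    ~S | K = False
      ~S = False
    N & V = False
Both conjuncts True, so the formula holds.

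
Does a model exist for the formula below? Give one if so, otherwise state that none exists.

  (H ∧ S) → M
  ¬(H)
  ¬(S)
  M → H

S: False; M: False; H: False

Unit clause (¬H) forces H = False.
Unit clause (¬S) forces S = False.
In (H ∨ ¬M) only ¬M is left, so M = False.
All clauses satisfied.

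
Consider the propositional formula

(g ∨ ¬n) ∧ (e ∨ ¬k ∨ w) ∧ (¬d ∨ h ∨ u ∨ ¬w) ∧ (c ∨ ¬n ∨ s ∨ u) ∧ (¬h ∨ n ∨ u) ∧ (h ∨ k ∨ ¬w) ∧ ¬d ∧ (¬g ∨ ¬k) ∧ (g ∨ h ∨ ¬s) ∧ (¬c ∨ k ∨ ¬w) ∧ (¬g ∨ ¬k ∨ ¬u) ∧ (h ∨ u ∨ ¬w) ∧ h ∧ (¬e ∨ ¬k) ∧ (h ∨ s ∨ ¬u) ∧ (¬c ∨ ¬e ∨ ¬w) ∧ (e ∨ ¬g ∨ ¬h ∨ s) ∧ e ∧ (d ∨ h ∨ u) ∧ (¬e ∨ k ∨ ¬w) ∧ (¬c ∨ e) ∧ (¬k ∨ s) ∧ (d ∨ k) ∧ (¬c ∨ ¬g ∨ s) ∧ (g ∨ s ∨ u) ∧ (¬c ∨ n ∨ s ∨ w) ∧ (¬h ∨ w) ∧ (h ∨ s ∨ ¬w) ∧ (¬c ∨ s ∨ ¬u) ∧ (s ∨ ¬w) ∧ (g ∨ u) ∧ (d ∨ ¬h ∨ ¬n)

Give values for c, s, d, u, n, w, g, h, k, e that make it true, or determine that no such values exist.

UNSATISFIABLE

Case d = True:
  Clause (¬d) is falsified — contradiction.
Case d = False:
  (h) forces h = True.
  (e) forces e = True.
  (¬e ∨ ¬k) forces k = False.
  Clause (d ∨ k) is falsified — contradiction.
Both cases fail, so the formula is unsatisfiable.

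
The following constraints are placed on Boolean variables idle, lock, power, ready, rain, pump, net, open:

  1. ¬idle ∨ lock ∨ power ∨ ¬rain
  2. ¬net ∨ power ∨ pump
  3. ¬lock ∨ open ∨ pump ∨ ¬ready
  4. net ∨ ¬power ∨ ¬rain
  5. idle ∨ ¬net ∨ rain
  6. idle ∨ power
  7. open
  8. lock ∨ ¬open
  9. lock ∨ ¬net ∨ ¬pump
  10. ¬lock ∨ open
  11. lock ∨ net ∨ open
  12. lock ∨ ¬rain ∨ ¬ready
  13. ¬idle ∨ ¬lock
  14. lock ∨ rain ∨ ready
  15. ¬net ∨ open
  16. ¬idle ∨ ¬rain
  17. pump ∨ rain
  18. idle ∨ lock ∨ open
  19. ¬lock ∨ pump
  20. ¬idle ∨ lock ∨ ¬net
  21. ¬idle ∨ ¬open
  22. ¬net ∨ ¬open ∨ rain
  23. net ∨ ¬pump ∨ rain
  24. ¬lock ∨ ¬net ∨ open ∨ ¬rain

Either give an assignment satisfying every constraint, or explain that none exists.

idle = False, lock = True, power = True, ready = False, rain = True, pump = True, net = True, open = True

Unit clause (open) forces open = True.
In (lock ∨ ¬open) only lock is left, so lock = True.
In (¬idle ∨ ¬lock) only ¬idle is left, so idle = False.
In (¬lock ∨ pump) only pump is left, so pump = True.
In (idle ∨ power) only power is left, so power = True.
Set ready = False.
Try rain = False:
  (idle ∨ ¬net ∨ rain) forces net = False.
  clause (net ∨ ¬pump ∨ rain) is falsified — backtrack.
So rain = True.
  then (net ∨ ¬power ∨ ¬rain) forces net = True.
All clauses satisfied.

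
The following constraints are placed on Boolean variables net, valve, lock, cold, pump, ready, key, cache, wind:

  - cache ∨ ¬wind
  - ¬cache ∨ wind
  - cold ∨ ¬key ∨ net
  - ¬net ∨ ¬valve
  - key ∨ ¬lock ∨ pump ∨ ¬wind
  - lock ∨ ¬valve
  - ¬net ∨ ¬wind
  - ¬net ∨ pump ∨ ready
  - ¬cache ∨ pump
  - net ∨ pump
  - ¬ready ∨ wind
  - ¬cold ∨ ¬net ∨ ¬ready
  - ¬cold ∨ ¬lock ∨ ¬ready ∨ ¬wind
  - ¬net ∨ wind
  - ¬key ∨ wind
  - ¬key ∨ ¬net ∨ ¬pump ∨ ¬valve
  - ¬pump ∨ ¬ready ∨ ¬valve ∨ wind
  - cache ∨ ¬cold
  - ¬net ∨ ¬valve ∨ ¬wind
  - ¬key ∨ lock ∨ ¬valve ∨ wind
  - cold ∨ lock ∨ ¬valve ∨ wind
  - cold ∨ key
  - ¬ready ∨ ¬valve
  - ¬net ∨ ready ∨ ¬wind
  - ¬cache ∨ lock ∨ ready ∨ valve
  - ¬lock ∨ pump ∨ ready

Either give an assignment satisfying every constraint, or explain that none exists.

Try net = True:
  (¬net ∨ ¬valve) forces valve = False.
  (¬net ∨ ¬wind) forces wind = False.
  clause (¬net ∨ wind) is falsified — backtrack.
So net = False.
  then (net ∨ pump) forces pump = True.
Set valve = False.
Set lock = False.
Try cold = False:
  (cold ∨ ¬key ∨ net) forces key = False.
  clause (cold ∨ key) is falsified — backtrack.
So cold = True.
  then (cache ∨ ¬cold) forces cache = True.
  then (¬cache ∨ lock ∨ ready ∨ valve) forces ready = True.
  then (¬cache ∨ wind) forces wind = True.
Set key = False.
All clauses satisfied.

net = False, valve = False, lock = False, cold = True, pump = True, ready = True, key = False, cache = True, wind = True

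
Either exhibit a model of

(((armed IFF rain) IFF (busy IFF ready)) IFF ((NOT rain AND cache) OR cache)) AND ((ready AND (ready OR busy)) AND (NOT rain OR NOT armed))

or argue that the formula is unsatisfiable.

ready = True, cache = False, armed = False, busy = False, rain = False

  ((armed IFF rain) IFF (busy IFF ready)) IFF ((NOT rain AND cache) OR cache) = True
    (armed IFF rain) IFF (busy IFF ready) = False
      armed IFF rain = True
      busy IFF ready = False
    (NOT rain AND cache) OR cache = False
      NOT rain AND cache = False
        NOT rain = True
  (ready AND (ready OR busy)) AND (NOT rain OR NOT armed) = True
    ready AND (ready OR busy) = True
      ready OR busy = True
    NOT rain OR NOT armed = True
      NOT rain = True
      NOT armed = True
Both conjuncts True, so the formula holds.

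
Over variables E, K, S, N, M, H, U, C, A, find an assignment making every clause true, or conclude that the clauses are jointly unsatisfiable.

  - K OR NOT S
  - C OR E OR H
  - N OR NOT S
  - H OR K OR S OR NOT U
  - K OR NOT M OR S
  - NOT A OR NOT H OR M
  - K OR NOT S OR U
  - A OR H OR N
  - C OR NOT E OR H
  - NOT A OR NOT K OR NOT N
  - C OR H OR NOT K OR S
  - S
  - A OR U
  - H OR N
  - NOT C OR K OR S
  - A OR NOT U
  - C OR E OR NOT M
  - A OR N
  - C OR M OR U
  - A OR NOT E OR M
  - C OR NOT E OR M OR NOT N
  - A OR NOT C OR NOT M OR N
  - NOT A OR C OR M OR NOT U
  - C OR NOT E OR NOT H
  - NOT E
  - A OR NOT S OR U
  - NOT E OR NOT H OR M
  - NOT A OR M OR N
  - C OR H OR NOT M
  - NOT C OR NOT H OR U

Case S = True:
  (K OR NOT S) forces K = True.
  (N OR NOT S) forces N = True.
  (NOT A OR NOT K OR NOT N) forces A = False.
  (A OR U) forces U = True.
  Clause (A OR NOT U) is falsified — contradiction.
Case S = False:
  Clause (S) is falsified — contradiction.
Both cases fail, so the formula is unsatisfiable.

UNSATISFIABLE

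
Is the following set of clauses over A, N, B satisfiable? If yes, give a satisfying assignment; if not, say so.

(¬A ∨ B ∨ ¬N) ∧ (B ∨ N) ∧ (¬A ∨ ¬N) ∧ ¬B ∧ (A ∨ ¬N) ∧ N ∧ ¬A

The formula is unsatisfiable.

Case N = True:
  (¬A ∨ ¬N) forces A = False.
  Clause (A ∨ ¬N) is falsified — contradiction.
Case N = False:
  Clause (N) is falsified — contradiction.
Both cases fail, so the formula is unsatisfiable.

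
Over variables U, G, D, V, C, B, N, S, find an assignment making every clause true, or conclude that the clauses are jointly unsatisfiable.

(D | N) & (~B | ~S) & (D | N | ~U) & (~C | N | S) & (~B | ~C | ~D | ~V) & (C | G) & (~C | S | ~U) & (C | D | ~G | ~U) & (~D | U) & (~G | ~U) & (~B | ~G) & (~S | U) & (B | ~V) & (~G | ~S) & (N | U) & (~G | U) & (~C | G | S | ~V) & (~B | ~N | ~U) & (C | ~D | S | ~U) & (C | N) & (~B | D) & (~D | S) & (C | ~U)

Set U = True.
  then (~G | ~U) forces G = False.
  then (C | ~U) forces C = True.
  then (~C | S | ~U) forces S = True.
  then (~B | ~S) forces B = False.
  then (B | ~V) forces V = False.
Set D = True.
Set N = True.
All clauses satisfied.

U=T, G=F, D=T, V=F, C=T, B=F, N=T, S=T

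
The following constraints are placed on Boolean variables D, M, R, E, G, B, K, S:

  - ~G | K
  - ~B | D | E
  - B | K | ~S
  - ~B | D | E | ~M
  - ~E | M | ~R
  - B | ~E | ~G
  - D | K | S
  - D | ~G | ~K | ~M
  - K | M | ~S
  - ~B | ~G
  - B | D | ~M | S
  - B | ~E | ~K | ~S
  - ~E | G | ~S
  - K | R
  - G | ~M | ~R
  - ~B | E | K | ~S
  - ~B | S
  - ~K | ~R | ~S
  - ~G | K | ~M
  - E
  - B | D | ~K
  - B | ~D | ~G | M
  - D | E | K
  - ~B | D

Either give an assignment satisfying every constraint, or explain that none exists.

Unit clause (E) forces E = True.
Try D = False:
  (~B | D) forces B = False.
  (B | ~E | ~G) forces G = False.
  (~E | G | ~S) forces S = False.
  (D | K | S) forces K = True.
  clause (B | D | ~K) is falsified — backtrack.
So D = True.
Set M = True.
Set R = False.
  then (K | R) forces K = True.
Set G = False.
  then (~E | G | ~S) forces S = False.
  then (~B | S) forces B = False.
All clauses satisfied.

D = True, M = True, R = False, E = True, G = False, B = False, K = True, S = False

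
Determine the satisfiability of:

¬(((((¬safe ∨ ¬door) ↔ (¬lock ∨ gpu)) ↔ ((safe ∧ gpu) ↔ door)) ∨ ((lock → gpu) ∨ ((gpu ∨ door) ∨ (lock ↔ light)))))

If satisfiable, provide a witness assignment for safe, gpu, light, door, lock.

safe = False, gpu = False, light = False, door = False, lock = True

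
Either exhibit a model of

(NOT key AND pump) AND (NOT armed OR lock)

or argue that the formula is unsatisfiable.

lock: True; armed: True; pump: True; key: False

  NOT key AND pump = True
    NOT key = True
  NOT armed OR lock = True
    NOT armed = False
Both conjuncts True, so the formula holds.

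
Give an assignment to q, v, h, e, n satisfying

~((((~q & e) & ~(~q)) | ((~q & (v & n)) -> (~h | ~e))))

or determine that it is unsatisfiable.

q = False, v = True, h = True, e = True, n = True

  ~((((~q & e) & ~(~q)) | ((~q & (v & n)) -> (~h | ~e)))) = True
    ((~q & e) & ~(~q)) | ((~q & (v & n)) -> (~h | ~e)) = False
      (~q & e) & ~(~q) = False
        ~q & e = True
          ~q = True
        ~(~q) = False
          ~q = True
      (~q & (v & n)) -> (~h | ~e) = False
        ~q & (v & n) = True
          ~q = True
          v & n = True
        ~h | ~e = False
          ~h = False
          ~e = False
The formula evaluates to True.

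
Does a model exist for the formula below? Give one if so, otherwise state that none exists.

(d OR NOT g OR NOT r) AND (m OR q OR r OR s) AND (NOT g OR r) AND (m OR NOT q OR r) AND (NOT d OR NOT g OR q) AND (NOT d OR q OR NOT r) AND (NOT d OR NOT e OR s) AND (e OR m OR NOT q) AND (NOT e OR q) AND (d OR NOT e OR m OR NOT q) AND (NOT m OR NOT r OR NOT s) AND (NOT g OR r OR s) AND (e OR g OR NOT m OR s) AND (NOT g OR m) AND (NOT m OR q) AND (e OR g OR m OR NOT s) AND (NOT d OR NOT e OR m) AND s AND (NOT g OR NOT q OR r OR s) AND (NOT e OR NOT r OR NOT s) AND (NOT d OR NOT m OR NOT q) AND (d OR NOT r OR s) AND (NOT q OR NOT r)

q = True; s = True; g = False; e = False; d = False; r = False; m = True

Unit clause (s) forces s = True.
Try q = False:
  (NOT e OR q) forces e = False.
  (NOT m OR q) forces m = False.
  (NOT g OR m) forces g = False.
  clause (e OR g OR m OR NOT s) is falsified — backtrack.
So q = True.
  then (NOT q OR NOT r) forces r = False.
  then (NOT g OR r) forces g = False.
  then (m OR NOT q OR r) forces m = True.
  then (NOT d OR NOT m OR NOT q) forces d = False.
Set e = False.
All clauses satisfied.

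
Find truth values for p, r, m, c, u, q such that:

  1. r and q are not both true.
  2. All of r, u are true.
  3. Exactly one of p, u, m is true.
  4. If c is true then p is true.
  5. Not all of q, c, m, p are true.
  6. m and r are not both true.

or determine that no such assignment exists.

p: False; r: True; m: False; c: False; u: True; q: False

  (1) r=T, q=F — not both ✓
  (2) {r, u}: all 2 true ✓
  (3) {p, u, m}: 1 true — exactly one ✓
  (4) c=F ⇒ p: vacuous ✓
  (5) {q, c, m, p}: 0/4 true — not all ✓
  (6) m=F, r=T — not both ✓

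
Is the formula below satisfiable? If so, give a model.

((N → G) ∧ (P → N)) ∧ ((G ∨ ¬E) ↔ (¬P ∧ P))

E: True, N: False, P: False, G: False

  (N → G) ∧ (P → N) = True
    N → G = True
    P → N = True
  (G ∨ ¬E) ↔ (¬P ∧ P) = True
    G ∨ ¬E = False
      ¬E = False
    ¬P ∧ P = False
      ¬P = True
Both conjuncts True, so the formula holds.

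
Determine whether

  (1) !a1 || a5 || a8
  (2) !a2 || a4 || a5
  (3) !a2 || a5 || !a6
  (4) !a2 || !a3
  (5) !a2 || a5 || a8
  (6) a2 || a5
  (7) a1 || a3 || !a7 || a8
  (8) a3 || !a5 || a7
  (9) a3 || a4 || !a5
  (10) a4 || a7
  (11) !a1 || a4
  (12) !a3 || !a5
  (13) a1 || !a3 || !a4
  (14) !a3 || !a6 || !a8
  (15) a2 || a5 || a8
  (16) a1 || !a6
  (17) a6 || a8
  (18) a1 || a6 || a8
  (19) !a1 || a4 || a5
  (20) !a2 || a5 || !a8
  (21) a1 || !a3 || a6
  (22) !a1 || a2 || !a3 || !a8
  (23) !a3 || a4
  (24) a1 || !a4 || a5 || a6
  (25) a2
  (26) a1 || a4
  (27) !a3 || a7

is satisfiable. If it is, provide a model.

a1 = False, a2 = True, a3 = False, a4 = True, a5 = True, a6 = False, a7 = True, a8 = True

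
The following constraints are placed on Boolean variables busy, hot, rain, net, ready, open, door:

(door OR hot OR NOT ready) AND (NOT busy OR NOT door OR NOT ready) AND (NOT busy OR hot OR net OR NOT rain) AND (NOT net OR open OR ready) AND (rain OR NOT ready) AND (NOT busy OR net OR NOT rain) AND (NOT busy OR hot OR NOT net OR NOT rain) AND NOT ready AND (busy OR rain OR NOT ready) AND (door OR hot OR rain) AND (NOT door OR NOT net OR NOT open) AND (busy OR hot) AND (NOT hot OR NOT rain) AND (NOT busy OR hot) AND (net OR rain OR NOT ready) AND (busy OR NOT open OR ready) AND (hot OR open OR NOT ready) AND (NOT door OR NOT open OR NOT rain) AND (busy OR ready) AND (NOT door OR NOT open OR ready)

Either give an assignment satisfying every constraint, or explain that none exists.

busy = True, hot = True, rain = False, net = False, ready = False, open = True, door = False

Unit clause (NOT ready) forces ready = False.
In (busy OR ready) only busy is left, so busy = True.
In (NOT busy OR hot) only hot is left, so hot = True.
In (NOT hot OR NOT rain) only NOT rain is left, so rain = False.
Set net = False.
Set open = True.
  then (NOT door OR NOT open OR ready) forces door = False.
All clauses satisfied.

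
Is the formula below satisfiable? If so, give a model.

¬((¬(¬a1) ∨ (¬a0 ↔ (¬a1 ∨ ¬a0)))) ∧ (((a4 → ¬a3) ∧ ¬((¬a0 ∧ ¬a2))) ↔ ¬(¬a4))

a0=T, a1=F, a2=F, a3=F, a4=T

  ¬((¬(¬a1) ∨ (¬a0 ↔ (¬a1 ∨ ¬a0)))) = True
    ¬(¬a1) ∨ (¬a0 ↔ (¬a1 ∨ ¬a0)) = False
      ¬(¬a1) = False
        ¬a1 = True
      ¬a0 ↔ (¬a1 ∨ ¬a0) = False
        ¬a0 = False
        ¬a1 ∨ ¬a0 = True
          ¬a1 = True
          ¬a0 = False
  ((a4 → ¬a3) ∧ ¬((¬a0 ∧ ¬a2))) ↔ ¬(¬a4) = True
    (a4 → ¬a3) ∧ ¬((¬a0 ∧ ¬a2)) = True
      a4 → ¬a3 = True
        ¬a3 = True
      ¬((¬a0 ∧ ¬a2)) = True
        ¬a0 ∧ ¬a2 = False
          ¬a0 = False
          ¬a2 = True
    ¬(¬a4) = True
      ¬a4 = False
Both conjuncts True, so the formula holds.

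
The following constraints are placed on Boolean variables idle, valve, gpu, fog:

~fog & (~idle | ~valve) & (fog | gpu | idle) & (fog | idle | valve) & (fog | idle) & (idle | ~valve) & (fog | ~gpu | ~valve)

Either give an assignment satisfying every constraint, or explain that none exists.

Unit clause (~fog) forces fog = False.
In (fog | idle) only idle is left, so idle = True.
In (~idle | ~valve) only ~valve is left, so valve = False.
Set gpu = True.
All clauses satisfied.

idle=T, valve=F, gpu=T, fog=F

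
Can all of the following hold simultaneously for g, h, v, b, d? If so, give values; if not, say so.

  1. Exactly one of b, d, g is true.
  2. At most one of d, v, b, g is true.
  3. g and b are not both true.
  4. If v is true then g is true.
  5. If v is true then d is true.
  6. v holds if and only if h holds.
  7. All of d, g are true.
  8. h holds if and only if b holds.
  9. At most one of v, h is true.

UNSATISFIABLE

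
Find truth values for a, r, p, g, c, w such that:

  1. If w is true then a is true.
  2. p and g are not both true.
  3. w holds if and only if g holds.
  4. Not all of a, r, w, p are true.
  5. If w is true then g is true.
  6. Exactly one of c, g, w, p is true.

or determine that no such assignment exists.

a: False; r: True; p: True; g: False; c: False; w: False

  (1) w=F ⇒ a: vacuous ✓
  (2) p=T, g=F — not both ✓
  (3) w=F, g=F — same ✓
  (4) {a, r, w, p}: 2/4 true — not all ✓
  (5) w=F ⇒ g: vacuous ✓
  (6) {c, g, w, p}: 1 true — exactly one ✓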